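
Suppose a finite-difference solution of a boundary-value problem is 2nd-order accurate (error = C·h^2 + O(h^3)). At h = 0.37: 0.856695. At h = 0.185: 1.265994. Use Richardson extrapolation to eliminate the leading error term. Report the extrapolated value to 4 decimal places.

Extrapolated value = (4·A(h/2) − A(h)) / (4 − 1)
= (4·1.265994 − 0.856695) / 3
= 4.207281 / 3 = 1.402427

1.4024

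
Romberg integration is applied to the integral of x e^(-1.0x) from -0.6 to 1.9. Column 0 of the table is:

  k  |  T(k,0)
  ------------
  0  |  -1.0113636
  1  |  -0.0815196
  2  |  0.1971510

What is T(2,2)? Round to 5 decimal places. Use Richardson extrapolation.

0.29415

Richardson extrapolation on the trapezoidal column (denominator 4−1=3):
T(1,1) = -0.0815196 + (-0.0815196 − (-1.0113636))/3 = 0.2284284
T(2,1) = 0.1971510 + (0.1971510 − (-0.0815196))/3 = 0.2900412
T(2,2) = (16·0.2900412 − 0.2284284) / 15 = 0.2941487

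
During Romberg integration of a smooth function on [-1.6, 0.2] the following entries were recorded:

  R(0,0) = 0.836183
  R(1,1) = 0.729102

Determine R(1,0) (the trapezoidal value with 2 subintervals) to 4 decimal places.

0.7559

From R(1,1) = (4·R(1,0) − R(0,0))/3, solve for R(1,0):
4·R(1,0) = 3·0.729102 + 0.836183 = 3.023489
R(1,0) = 0.755872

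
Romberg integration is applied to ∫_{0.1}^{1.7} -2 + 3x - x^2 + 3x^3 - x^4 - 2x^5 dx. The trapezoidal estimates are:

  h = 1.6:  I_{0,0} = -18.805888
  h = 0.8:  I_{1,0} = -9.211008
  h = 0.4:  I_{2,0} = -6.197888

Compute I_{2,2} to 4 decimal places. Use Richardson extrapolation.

-5.1389

Richardson extrapolation on the trapezoidal column (denominator 4−1=3):
I_{1,1} = (4·(-9.211008) − (-18.805888)) / 3 = -6.012715
I_{2,1} = (4·(-6.197888) − (-9.211008)) / 3 = -5.193515
I_{2,2} = (16·(-5.193515) − (-6.012715)) / 15 = -5.138902
(Column j=1 coincides with Simpson's rule on the same nodes.)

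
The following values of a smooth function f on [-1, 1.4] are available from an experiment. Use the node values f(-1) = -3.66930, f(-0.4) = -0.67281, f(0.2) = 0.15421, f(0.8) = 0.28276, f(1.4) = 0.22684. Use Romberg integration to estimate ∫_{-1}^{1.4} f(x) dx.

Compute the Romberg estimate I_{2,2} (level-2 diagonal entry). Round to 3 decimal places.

I_{0,0} (trapezoid, 1 panel, h=2.4000): -4.13095
I_{1,0} (trapezoid, 2 panels, h=1.2000): -1.88042
I_{2,0} (trapezoid, 4 panels, h=0.6000): -1.17424
I_{1,1} = -1.88042 + (-1.88042 − (-4.13095))/3 = -1.13024
I_{2,1} = -1.17424 + (-1.17424 − (-1.88042))/3 = -0.93885
I_{2,2} = -0.93885 + (-0.93885 − (-1.13024))/15 = -0.92609

-0.926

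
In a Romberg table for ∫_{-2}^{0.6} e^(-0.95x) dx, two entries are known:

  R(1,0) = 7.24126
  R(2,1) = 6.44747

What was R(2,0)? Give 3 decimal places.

6.646

From R(2,1) = (4·R(2,0) − R(1,0))/3, solve for R(2,0):
4·R(2,0) = 3·6.44747 + 7.24126 = 26.58367
R(2,0) = 6.64592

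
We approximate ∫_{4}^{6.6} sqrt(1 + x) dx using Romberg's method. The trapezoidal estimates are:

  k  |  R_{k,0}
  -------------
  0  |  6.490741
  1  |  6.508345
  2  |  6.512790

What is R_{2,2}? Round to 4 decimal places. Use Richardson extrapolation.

R_{1,1} = 6.508345 + (6.508345 − 6.490741)/3 = 6.514213
R_{2,1} = 6.512790 + (6.512790 − 6.508345)/3 = 6.514272
R_{2,2} = (16·6.514272 − 6.514213) / 15 = 6.514276
(Column j=1 coincides with Simpson's rule on the same nodes.)

6.5143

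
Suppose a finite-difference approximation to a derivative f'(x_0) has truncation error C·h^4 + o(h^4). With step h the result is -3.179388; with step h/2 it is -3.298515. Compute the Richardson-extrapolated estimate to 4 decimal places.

-3.3065

The leading error scales as h^4; refining by a factor of 2 reduces it by 2^4 = 16.
Extrapolated value = (16·A(h/2) − A(h)) / (16 − 1)
= (16·(-3.298515) − (-3.179388)) / 15
= -49.596852 / 15 = -3.306457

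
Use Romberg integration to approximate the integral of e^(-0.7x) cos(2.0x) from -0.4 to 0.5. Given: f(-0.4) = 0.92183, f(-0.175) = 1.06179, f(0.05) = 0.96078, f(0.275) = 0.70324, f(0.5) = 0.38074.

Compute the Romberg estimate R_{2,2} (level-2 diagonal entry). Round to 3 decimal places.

0.771

R_{0,0} (trapezoid, 1 panel, h=0.9000): 0.58616
R_{1,0} (trapezoid, 2 panels, h=0.4500): 0.72543
R_{2,0} (trapezoid, 4 panels, h=0.2250): 0.75985
R_{1,1} = 0.72543 + (0.72543 − 0.58616)/3 = 0.77185
R_{2,1} = 0.75985 + (0.75985 − 0.72543)/3 = 0.77132
R_{2,2} = 0.77132 + (0.77132 − 0.77185)/15 = 0.77128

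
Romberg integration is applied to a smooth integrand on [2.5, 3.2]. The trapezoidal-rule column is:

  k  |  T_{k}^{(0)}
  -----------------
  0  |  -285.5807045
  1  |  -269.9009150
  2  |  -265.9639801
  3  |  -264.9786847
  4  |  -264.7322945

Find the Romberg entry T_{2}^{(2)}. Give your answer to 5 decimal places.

Richardson extrapolation on the trapezoidal column (denominator 4−1=3):
T_{1}^{(1)} = (4·(-269.9009150) − (-285.5807045)) / 3 = -264.6743185
T_{2}^{(1)} = -265.9639801 + (-265.9639801 − (-269.9009150))/3 = -264.6516685
T_{2}^{(2)} = (16·(-264.6516685) − (-264.6743185)) / 15 = -264.6501585
(Column j=1 coincides with Simpson's rule on the same nodes.)

-264.65016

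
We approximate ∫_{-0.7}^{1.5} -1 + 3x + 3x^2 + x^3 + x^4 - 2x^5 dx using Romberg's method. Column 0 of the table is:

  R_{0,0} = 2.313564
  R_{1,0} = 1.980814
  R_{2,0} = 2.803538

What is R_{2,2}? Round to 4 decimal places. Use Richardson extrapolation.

Richardson extrapolation on the trapezoidal column (denominator 4−1=3):
R_{1,1} = 1.980814 + (1.980814 − 2.313564)/3 = 1.869897
R_{2,1} = (4·2.803538 − 1.980814) / 3 = 3.077779
R_{2,2} = (16·3.077779 − 1.869897) / 15 = 3.158304

3.1583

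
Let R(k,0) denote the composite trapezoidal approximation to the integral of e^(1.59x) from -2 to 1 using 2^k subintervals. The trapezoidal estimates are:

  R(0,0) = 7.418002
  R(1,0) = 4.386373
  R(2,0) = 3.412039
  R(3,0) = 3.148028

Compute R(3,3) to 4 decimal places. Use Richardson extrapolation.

3.0581

Richardson extrapolation on the trapezoidal column (denominator 4−1=3):
R(1,1) = (4·4.386373 − 7.418002) / 3 = 3.375830
R(2,1) = (4·3.412039 − 4.386373) / 3 = 3.087261
R(3,1) = 3.148028 + (3.148028 − 3.412039)/3 = 3.060024
R(2,2) = 3.087261 + (3.087261 − 3.375830)/15 = 3.068023
R(3,2) = (16·3.060024 − 3.087261) / 15 = 3.058208
R(3,3) = 3.058208 + (3.058208 − 3.068023)/63 = 3.058052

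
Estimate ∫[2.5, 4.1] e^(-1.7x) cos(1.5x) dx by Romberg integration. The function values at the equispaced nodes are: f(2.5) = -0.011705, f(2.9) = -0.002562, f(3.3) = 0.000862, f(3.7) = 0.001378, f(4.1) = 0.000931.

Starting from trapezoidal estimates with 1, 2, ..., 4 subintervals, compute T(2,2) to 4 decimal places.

-0.0018

T(0,0) (trapezoid, 1 panel, h=1.6000): -0.008619
T(1,0) (trapezoid, 2 panels, h=0.8000): -0.003620
T(2,0) (trapezoid, 4 panels, h=0.4000): -0.002284
T(1,1) = -0.003620 + (-0.003620 − (-0.008619))/3 = -0.001954
T(2,1) = -0.002284 + (-0.002284 − (-0.003620))/3 = -0.001839
T(2,2) = -0.001839 + (-0.001839 − (-0.001954))/15 = -0.001831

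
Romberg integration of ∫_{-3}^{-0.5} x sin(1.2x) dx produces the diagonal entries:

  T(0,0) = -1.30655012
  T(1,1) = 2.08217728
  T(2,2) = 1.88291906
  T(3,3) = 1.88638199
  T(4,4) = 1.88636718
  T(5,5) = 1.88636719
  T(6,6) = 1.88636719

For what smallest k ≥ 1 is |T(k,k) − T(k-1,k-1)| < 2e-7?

|T(1,1) − T(0,0)| = 3.38872740 ≥ 2e-7
|T(2,2) − T(1,1)| = 0.19925822 ≥ 2e-7
|T(3,3) − T(2,2)| = 0.00346293 ≥ 2e-7
|T(4,4) − T(3,3)| = 0.00001481 ≥ 2e-7
|T(5,5) − T(4,4)| = 0.00000001 < 2e-7

k = 5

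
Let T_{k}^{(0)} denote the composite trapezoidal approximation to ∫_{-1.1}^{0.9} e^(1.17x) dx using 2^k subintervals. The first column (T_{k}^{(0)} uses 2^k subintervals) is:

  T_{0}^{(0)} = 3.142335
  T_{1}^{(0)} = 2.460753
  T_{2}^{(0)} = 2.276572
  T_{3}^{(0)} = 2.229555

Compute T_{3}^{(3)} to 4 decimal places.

Richardson extrapolation on the trapezoidal column (denominator 4−1=3):
T_{1}^{(1)} = (4·2.460753 − 3.142335) / 3 = 2.233559
T_{2}^{(1)} = (4·2.276572 − 2.460753) / 3 = 2.215178
T_{3}^{(1)} = 2.229555 + (2.229555 − 2.276572)/3 = 2.213883
T_{2}^{(2)} = (16·2.215178 − 2.233559) / 15 = 2.213953
T_{3}^{(2)} = 2.213883 + (2.213883 − 2.215178)/15 = 2.213797
T_{3}^{(3)} = (64·2.213797 − 2.213953) / 63 = 2.213795

2.2138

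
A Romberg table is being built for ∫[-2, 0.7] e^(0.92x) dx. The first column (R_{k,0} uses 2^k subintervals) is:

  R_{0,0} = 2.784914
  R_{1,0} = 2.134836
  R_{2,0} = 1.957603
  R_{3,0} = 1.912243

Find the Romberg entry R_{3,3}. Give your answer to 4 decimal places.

Richardson extrapolation on the trapezoidal column (denominator 4−1=3):
R_{1,1} = 2.134836 + (2.134836 − 2.784914)/3 = 1.918143
R_{2,1} = (4·1.957603 − 2.134836) / 3 = 1.898525
R_{3,1} = (4·1.912243 − 1.957603) / 3 = 1.897123
R_{2,2} = (16·1.898525 − 1.918143) / 15 = 1.897217
R_{3,2} = (16·1.897123 − 1.898525) / 15 = 1.897030
R_{3,3} = 1.897030 + (1.897030 − 1.897217)/63 = 1.897027

1.8970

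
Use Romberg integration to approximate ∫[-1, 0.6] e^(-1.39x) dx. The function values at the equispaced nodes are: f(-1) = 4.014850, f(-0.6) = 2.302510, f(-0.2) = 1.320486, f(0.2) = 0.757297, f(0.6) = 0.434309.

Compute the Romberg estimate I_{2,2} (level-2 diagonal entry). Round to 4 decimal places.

I_{0,0} (trapezoid, 1 panel, h=1.6000): 3.559327
I_{1,0} (trapezoid, 2 panels, h=0.8000): 2.836052
I_{2,0} (trapezoid, 4 panels, h=0.4000): 2.641949
I_{1,1} = 2.836052 + (2.836052 − 3.559327)/3 = 2.594960
I_{2,1} = 2.641949 + (2.641949 − 2.836052)/3 = 2.577248
I_{2,2} = 2.577248 + (2.577248 − 2.594960)/15 = 2.576067

2.5761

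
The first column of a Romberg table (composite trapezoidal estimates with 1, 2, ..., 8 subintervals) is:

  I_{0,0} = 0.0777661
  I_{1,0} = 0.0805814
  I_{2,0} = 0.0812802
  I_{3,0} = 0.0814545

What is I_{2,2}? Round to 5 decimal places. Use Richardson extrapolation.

Richardson extrapolation on the trapezoidal column (denominator 4−1=3):
I_{1,1} = (4·0.0805814 − 0.0777661) / 3 = 0.0815198
I_{2,1} = (4·0.0812802 − 0.0805814) / 3 = 0.0815131
I_{2,2} = (16·0.0815131 − 0.0815198) / 15 = 0.0815127
(Column j=1 coincides with Simpson's rule on the same nodes.)

0.08151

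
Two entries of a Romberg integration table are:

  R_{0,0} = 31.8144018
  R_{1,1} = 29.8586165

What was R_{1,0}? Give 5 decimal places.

From R_{1,1} = (4·R_{1,0} − R_{0,0})/3, solve for R_{1,0}:
4·R_{1,0} = 3·29.8586165 + 31.8144018 = 121.3902513
R_{1,0} = 30.3475628

30.34756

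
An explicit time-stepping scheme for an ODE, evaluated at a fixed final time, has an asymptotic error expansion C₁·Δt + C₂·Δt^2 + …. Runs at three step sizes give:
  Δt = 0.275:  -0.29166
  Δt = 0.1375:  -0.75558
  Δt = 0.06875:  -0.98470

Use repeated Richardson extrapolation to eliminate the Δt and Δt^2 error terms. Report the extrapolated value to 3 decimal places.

-1.212

First eliminate the Δt term (factor 2^1 = 2):
  B₁ = (2·(-0.75558) − (-0.29166))/1 = -1.21950
  B₂ = (2·(-0.98470) − (-0.75558))/1 = -1.21382
Then eliminate the Δt^2 term (factor 2^2 = 4):
  (4·(-1.21382) − (-1.21950))/3 = -1.21193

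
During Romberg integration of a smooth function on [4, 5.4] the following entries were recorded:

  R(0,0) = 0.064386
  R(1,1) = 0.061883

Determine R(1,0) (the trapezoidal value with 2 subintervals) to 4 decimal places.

0.0625

From R(1,1) = (4·R(1,0) − R(0,0))/3, solve for R(1,0):
4·R(1,0) = 3·0.061883 + 0.064386 = 0.250035
R(1,0) = 0.062509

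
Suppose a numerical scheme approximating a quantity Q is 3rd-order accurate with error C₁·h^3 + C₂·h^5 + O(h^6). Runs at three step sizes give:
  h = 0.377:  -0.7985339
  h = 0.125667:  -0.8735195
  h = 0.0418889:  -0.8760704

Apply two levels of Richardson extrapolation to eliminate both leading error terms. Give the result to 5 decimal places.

First eliminate the h^3 term (factor 3^3 = 27):
  B₁ = (27·(-0.8735195) − (-0.7985339))/26 = -0.8764036
  B₂ = (27·(-0.8760704) − (-0.8735195))/26 = -0.8761685
Then eliminate the h^5 term (factor 3^5 = 243):
  (243·(-0.8761685) − (-0.8764036))/242 = -0.8761675

-0.87617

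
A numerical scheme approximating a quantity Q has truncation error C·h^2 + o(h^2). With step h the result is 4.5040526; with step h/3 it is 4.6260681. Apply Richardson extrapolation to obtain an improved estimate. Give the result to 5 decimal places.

4.64132

Extrapolated value = (9·A(h/3) − A(h)) / (9 − 1)
= (9·4.6260681 − 4.5040526) / 8
= 37.1305603 / 8 = 4.6413200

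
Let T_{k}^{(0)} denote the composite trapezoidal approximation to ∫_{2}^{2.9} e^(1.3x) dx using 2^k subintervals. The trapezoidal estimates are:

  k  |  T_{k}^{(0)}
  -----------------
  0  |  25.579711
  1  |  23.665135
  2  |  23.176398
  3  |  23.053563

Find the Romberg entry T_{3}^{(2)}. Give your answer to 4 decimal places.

Richardson extrapolation on the trapezoidal column (denominator 4−1=3):
T_{2}^{(1)} = (4·23.176398 − 23.665135) / 3 = 23.013486
T_{3}^{(1)} = 23.053563 + (23.053563 − 23.176398)/3 = 23.012618
T_{3}^{(2)} = (16·23.012618 − 23.013486) / 15 = 23.012560
(Column j=1 coincides with Simpson's rule on the same nodes.)

23.0126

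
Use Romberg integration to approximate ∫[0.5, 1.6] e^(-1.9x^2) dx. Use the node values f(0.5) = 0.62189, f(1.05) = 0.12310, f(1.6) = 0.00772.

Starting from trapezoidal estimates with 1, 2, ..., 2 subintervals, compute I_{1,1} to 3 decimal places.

0.206

I_{0,0} (trapezoid, 1 panel, h=1.1000): 0.34629
I_{1,0} (trapezoid, 2 panels, h=0.5500): 0.24085
I_{1,1} = 0.24085 + (0.24085 − 0.34629)/3 = 0.20570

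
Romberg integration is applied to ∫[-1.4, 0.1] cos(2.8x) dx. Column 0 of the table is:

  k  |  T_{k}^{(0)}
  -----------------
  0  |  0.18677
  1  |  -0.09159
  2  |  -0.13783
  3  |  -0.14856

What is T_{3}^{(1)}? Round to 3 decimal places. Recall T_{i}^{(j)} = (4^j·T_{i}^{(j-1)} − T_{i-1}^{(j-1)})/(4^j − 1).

Richardson extrapolation on the trapezoidal column (denominator 4−1=3):
T_{3}^{(1)} = (4·(-0.14856) − (-0.13783)) / 3 = -0.15214

-0.152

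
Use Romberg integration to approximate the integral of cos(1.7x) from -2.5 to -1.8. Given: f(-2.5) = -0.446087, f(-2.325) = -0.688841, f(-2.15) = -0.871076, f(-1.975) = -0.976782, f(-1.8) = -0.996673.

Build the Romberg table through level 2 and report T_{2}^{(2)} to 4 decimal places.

T_{0}^{(0)} (trapezoid, 1 panel, h=0.7000): -0.504966
T_{1}^{(0)} (trapezoid, 2 panels, h=0.3500): -0.557360
T_{2}^{(0)} (trapezoid, 4 panels, h=0.1750): -0.570164
T_{1}^{(1)} = -0.557360 + (-0.557360 − (-0.504966))/3 = -0.574825
T_{2}^{(1)} = -0.570164 + (-0.570164 − (-0.557360))/3 = -0.574432
T_{2}^{(2)} = -0.574432 + (-0.574432 − (-0.574825))/15 = -0.574406

-0.5744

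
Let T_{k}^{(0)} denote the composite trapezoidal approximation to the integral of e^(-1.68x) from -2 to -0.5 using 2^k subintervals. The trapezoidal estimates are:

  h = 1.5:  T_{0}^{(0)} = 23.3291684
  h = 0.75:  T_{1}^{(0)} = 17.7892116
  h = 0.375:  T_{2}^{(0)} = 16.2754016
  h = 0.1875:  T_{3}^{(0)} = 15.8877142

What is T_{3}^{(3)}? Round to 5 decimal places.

15.75764

Richardson extrapolation on the trapezoidal column (denominator 4−1=3):
T_{1}^{(1)} = 17.7892116 + (17.7892116 − 23.3291684)/3 = 15.9425593
T_{2}^{(1)} = 16.2754016 + (16.2754016 − 17.7892116)/3 = 15.7707983
T_{3}^{(1)} = (4·15.8877142 − 16.2754016) / 3 = 15.7584851
T_{2}^{(2)} = 15.7707983 + (15.7707983 − 15.9425593)/15 = 15.7593476
T_{3}^{(2)} = (16·15.7584851 − 15.7707983) / 15 = 15.7576642
T_{3}^{(3)} = (64·15.7576642 − 15.7593476) / 63 = 15.7576375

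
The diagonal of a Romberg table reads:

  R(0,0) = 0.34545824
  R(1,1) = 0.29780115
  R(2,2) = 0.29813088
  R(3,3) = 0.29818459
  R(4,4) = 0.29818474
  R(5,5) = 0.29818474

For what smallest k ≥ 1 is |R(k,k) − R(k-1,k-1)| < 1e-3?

k = 2

|R(1,1) − R(0,0)| = 0.04765709 ≥ 1e-3
|R(2,2) − R(1,1)| = 0.00032973 < 1e-3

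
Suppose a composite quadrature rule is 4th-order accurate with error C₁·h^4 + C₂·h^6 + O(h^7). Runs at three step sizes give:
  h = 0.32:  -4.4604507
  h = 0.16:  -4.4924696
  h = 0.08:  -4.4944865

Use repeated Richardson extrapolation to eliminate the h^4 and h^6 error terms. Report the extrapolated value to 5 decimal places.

First eliminate the h^4 term (factor 2^4 = 16):
  B₁ = (16·(-4.4924696) − (-4.4604507))/15 = -4.4946042
  B₂ = (16·(-4.4944865) − (-4.4924696))/15 = -4.4946210
Then eliminate the h^6 term (factor 2^6 = 64):
  (64·(-4.4946210) − (-4.4946042))/63 = -4.4946213

-4.49462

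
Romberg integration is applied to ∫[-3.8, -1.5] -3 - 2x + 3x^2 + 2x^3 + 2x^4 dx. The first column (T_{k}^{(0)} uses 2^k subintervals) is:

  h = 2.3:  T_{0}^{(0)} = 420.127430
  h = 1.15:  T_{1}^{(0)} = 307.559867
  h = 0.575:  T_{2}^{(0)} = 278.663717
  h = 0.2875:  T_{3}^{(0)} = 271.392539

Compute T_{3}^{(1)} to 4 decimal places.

268.9688

Richardson extrapolation on the trapezoidal column (denominator 4−1=3):
T_{3}^{(1)} = (4·271.392539 − 278.663717) / 3 = 268.968813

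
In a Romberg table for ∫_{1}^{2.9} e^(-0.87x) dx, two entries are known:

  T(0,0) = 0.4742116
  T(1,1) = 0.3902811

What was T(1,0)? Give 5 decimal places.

From T(1,1) = (4·T(1,0) − T(0,0))/3, solve for T(1,0):
4·T(1,0) = 3·0.3902811 + 0.4742116 = 1.6450549
T(1,0) = 0.4112637

0.41126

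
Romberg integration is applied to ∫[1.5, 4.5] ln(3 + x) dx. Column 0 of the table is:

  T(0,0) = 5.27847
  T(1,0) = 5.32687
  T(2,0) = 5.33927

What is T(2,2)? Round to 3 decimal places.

5.343

Richardson extrapolation on the trapezoidal column (denominator 4−1=3):
T(1,1) = 5.32687 + (5.32687 − 5.27847)/3 = 5.34300
T(2,1) = (4·5.33927 − 5.32687) / 3 = 5.34340
T(2,2) = (16·5.34340 − 5.34300) / 15 = 5.34343
(Column j=1 coincides with Simpson's rule on the same nodes.)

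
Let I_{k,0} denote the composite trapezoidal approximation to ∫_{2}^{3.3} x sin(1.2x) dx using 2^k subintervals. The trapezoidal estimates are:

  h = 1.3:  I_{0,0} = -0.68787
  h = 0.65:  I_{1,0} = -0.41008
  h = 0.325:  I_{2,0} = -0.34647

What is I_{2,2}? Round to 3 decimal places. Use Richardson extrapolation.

-0.326

Richardson extrapolation on the trapezoidal column (denominator 4−1=3):
I_{1,1} = (4·(-0.41008) − (-0.68787)) / 3 = -0.31748
I_{2,1} = -0.34647 + (-0.34647 − (-0.41008))/3 = -0.32527
I_{2,2} = (16·(-0.32527) − (-0.31748)) / 15 = -0.32579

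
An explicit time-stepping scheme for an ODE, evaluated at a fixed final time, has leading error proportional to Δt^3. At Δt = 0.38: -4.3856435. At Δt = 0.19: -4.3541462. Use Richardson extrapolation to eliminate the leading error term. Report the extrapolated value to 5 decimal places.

The leading error scales as Δt^3; refining by a factor of 2 reduces it by 2^3 = 8.
Extrapolated value = (8·A(Δt/2) − A(Δt)) / (8 − 1)
= (8·(-4.3541462) − (-4.3856435)) / 7
= -30.4475261 / 7 = -4.3496466

-4.34965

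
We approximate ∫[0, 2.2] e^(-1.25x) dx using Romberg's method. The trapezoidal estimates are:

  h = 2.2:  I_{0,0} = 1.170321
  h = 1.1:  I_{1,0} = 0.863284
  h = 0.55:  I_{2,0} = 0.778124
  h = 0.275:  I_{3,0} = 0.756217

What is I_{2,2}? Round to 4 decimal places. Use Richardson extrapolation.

0.7490

I_{1,1} = 0.863284 + (0.863284 − 1.170321)/3 = 0.760938
I_{2,1} = 0.778124 + (0.778124 − 0.863284)/3 = 0.749737
I_{2,2} = 0.749737 + (0.749737 − 0.760938)/15 = 0.748990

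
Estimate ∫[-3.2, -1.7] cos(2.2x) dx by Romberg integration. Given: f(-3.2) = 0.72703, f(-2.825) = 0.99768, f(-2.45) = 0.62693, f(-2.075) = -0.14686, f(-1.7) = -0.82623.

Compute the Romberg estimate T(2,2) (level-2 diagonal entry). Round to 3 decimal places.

0.568

T(0,0) (trapezoid, 1 panel, h=1.5000): -0.07440
T(1,0) (trapezoid, 2 panels, h=0.7500): 0.43300
T(2,0) (trapezoid, 4 panels, h=0.3750): 0.53556
T(1,1) = 0.43300 + (0.43300 − (-0.07440))/3 = 0.60213
T(2,1) = 0.53556 + (0.53556 − 0.43300)/3 = 0.56975
T(2,2) = 0.56975 + (0.56975 − 0.60213)/15 = 0.56759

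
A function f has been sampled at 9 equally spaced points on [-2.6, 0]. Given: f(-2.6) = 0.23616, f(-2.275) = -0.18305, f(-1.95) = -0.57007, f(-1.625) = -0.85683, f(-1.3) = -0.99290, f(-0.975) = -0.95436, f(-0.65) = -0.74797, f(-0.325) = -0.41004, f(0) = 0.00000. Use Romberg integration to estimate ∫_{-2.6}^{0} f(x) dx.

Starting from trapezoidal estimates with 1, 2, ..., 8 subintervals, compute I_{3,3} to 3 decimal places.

I_{0,0} (trapezoid, 1 panel, h=2.6000): 0.30701
I_{1,0} (trapezoid, 2 panels, h=1.3000): -1.13727
I_{2,0} (trapezoid, 4 panels, h=0.6500): -1.42536
I_{3,0} (trapezoid, 8 panels, h=0.3250): -1.49407
I_{1,1} = -1.13727 + (-1.13727 − 0.30701)/3 = -1.61870
I_{2,1} = -1.42536 + (-1.42536 − (-1.13727))/3 = -1.52139
I_{3,1} = -1.49407 + (-1.49407 − (-1.42536))/3 = -1.51697
I_{2,2} = -1.52139 + (-1.52139 − (-1.61870))/15 = -1.51490
I_{3,2} = -1.51697 + (-1.51697 − (-1.52139))/15 = -1.51668
I_{3,3} = -1.51668 + (-1.51668 − (-1.51490))/63 = -1.51671

-1.517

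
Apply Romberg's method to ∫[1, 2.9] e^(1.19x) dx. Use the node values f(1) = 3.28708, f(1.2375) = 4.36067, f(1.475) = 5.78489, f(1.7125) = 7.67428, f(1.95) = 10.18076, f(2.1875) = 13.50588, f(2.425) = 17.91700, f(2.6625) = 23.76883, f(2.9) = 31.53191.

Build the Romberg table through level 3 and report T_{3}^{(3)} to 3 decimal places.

23.735

T_{0}^{(0)} (trapezoid, 1 panel, h=1.9000): 33.07804
T_{1}^{(0)} (trapezoid, 2 panels, h=0.9500): 26.21074
T_{2}^{(0)} (trapezoid, 4 panels, h=0.4750): 24.36377
T_{3}^{(0)} (trapezoid, 8 panels, h=0.2375): 23.89293
T_{1}^{(1)} = 26.21074 + (26.21074 − 33.07804)/3 = 23.92164
T_{2}^{(1)} = 24.36377 + (24.36377 − 26.21074)/3 = 23.74811
T_{3}^{(1)} = 23.89293 + (23.89293 − 24.36377)/3 = 23.73598
T_{2}^{(2)} = 23.74811 + (23.74811 − 23.92164)/15 = 23.73654
T_{3}^{(2)} = 23.73598 + (23.73598 − 23.74811)/15 = 23.73517
T_{3}^{(3)} = 23.73517 + (23.73517 − 23.73654)/63 = 23.73515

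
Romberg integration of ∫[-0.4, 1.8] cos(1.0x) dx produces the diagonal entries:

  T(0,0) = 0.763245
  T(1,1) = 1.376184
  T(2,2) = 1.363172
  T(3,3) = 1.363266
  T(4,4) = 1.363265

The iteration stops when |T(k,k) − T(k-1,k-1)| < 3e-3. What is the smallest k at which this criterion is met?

|T(1,1) − T(0,0)| = 0.612939 ≥ 3e-3
|T(2,2) − T(1,1)| = 0.013012 ≥ 3e-3
|T(3,3) − T(2,2)| = 0.000094 < 3e-3

k = 3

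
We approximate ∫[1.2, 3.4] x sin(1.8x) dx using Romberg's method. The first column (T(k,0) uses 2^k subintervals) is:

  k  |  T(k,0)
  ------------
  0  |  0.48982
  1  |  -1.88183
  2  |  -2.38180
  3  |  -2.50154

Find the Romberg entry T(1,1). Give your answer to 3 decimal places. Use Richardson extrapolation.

-2.672

Richardson extrapolation on the trapezoidal column (denominator 4−1=3):
T(1,1) = (4·(-1.88183) − 0.48982) / 3 = -2.67238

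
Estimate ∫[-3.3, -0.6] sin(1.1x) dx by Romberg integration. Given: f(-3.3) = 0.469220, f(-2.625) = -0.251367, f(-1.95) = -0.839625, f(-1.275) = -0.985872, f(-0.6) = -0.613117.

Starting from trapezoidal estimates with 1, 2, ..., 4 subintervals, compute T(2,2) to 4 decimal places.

-1.5202

T(0,0) (trapezoid, 1 panel, h=2.7000): -0.194261
T(1,0) (trapezoid, 2 panels, h=1.3500): -1.230624
T(2,0) (trapezoid, 4 panels, h=0.6750): -1.450448
T(1,1) = -1.230624 + (-1.230624 − (-0.194261))/3 = -1.576078
T(2,1) = -1.450448 + (-1.450448 − (-1.230624))/3 = -1.523723
T(2,2) = -1.523723 + (-1.523723 − (-1.576078))/15 = -1.520233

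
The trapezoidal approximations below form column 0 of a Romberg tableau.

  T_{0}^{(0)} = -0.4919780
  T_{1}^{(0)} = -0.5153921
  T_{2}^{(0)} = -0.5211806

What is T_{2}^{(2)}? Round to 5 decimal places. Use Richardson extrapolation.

Richardson extrapolation on the trapezoidal column (denominator 4−1=3):
T_{1}^{(1)} = -0.5153921 + (-0.5153921 − (-0.4919780))/3 = -0.5231968
T_{2}^{(1)} = (4·(-0.5211806) − (-0.5153921)) / 3 = -0.5231101
T_{2}^{(2)} = (16·(-0.5231101) − (-0.5231968)) / 15 = -0.5231043

-0.52310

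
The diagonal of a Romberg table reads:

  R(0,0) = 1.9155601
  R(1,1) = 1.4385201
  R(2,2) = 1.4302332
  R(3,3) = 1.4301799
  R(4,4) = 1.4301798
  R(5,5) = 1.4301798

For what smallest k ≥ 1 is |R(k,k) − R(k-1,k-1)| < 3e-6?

k = 4

|R(1,1) − R(0,0)| = 0.4770400 ≥ 3e-6
|R(2,2) − R(1,1)| = 0.0082869 ≥ 3e-6
|R(3,3) − R(2,2)| = 0.0000533 ≥ 3e-6
|R(4,4) − R(3,3)| = 0.0000001 < 3e-6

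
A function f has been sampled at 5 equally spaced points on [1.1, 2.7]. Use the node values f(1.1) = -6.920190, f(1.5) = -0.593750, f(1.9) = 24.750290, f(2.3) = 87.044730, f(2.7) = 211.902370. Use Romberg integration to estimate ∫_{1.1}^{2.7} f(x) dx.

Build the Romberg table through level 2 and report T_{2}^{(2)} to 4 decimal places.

T_{0}^{(0)} (trapezoid, 1 panel, h=1.6000): 163.985744
T_{1}^{(0)} (trapezoid, 2 panels, h=0.8000): 101.793104
T_{2}^{(0)} (trapezoid, 4 panels, h=0.4000): 85.476944
T_{1}^{(1)} = 101.793104 + (101.793104 − 163.985744)/3 = 81.062224
T_{2}^{(1)} = 85.476944 + (85.476944 − 101.793104)/3 = 80.038224
T_{2}^{(2)} = 80.038224 + (80.038224 − 81.062224)/15 = 79.969957

79.9700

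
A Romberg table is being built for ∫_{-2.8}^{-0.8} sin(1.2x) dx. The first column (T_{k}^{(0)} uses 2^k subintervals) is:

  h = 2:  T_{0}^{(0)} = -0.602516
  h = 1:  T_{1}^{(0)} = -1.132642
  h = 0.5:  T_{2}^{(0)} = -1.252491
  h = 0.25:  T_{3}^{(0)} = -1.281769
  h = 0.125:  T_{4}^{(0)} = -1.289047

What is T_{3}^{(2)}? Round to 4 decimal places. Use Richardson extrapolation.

T_{2}^{(1)} = (4·(-1.252491) − (-1.132642)) / 3 = -1.292441
T_{3}^{(1)} = -1.281769 + (-1.281769 − (-1.252491))/3 = -1.291528
T_{3}^{(2)} = (16·(-1.291528) − (-1.292441)) / 15 = -1.291467

-1.2915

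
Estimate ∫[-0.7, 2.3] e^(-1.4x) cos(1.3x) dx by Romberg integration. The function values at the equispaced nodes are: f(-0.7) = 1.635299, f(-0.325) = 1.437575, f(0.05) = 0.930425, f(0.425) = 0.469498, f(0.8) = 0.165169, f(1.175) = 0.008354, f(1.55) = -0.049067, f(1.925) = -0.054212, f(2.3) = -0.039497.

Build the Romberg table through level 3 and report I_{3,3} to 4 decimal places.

I_{0,0} (trapezoid, 1 panel, h=3.0000): 2.393703
I_{1,0} (trapezoid, 2 panels, h=1.5000): 1.444605
I_{2,0} (trapezoid, 4 panels, h=0.7500): 1.383321
I_{3,0} (trapezoid, 8 panels, h=0.3750): 1.389616
I_{1,1} = 1.444605 + (1.444605 − 2.393703)/3 = 1.128239
I_{2,1} = 1.383321 + (1.383321 − 1.444605)/3 = 1.362893
I_{3,1} = 1.389616 + (1.389616 − 1.383321)/3 = 1.391714
I_{2,2} = 1.362893 + (1.362893 − 1.128239)/15 = 1.378537
I_{3,2} = 1.391714 + (1.391714 − 1.362893)/15 = 1.393635
I_{3,3} = 1.393635 + (1.393635 − 1.378537)/63 = 1.393875

1.3939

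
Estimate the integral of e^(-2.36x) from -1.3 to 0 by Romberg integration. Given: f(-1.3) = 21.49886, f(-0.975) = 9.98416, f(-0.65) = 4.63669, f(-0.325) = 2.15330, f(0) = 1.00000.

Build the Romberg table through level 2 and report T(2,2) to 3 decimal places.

T(0,0) (trapezoid, 1 panel, h=1.3000): 14.62426
T(1,0) (trapezoid, 2 panels, h=0.6500): 10.32598
T(2,0) (trapezoid, 4 panels, h=0.3250): 9.10766
T(1,1) = 10.32598 + (10.32598 − 14.62426)/3 = 8.89322
T(2,1) = 9.10766 + (9.10766 − 10.32598)/3 = 8.70155
T(2,2) = 8.70155 + (8.70155 − 8.89322)/15 = 8.68877

8.689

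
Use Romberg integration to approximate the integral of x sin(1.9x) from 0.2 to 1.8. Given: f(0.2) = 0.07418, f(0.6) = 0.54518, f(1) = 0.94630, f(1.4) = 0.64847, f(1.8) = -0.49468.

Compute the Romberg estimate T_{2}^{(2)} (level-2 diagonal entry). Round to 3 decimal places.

0.829

T_{0}^{(0)} (trapezoid, 1 panel, h=1.6000): -0.33640
T_{1}^{(0)} (trapezoid, 2 panels, h=0.8000): 0.58884
T_{2}^{(0)} (trapezoid, 4 panels, h=0.4000): 0.77188
T_{1}^{(1)} = 0.58884 + (0.58884 − (-0.33640))/3 = 0.89725
T_{2}^{(1)} = 0.77188 + (0.77188 − 0.58884)/3 = 0.83289
T_{2}^{(2)} = 0.83289 + (0.83289 − 0.89725)/15 = 0.82860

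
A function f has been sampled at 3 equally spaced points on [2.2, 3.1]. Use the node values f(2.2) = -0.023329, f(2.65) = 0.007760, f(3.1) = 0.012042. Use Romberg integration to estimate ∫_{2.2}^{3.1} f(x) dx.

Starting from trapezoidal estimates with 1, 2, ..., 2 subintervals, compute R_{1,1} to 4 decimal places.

0.0030

R_{0,0} (trapezoid, 1 panel, h=0.9000): -0.005079
R_{1,0} (trapezoid, 2 panels, h=0.4500): 0.000952
R_{1,1} = 0.000952 + (0.000952 − (-0.005079))/3 = 0.002962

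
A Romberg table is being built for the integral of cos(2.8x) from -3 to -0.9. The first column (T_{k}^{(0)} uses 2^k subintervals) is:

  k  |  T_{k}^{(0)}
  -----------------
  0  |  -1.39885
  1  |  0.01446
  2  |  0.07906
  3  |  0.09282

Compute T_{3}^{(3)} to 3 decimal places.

0.098

T_{1}^{(1)} = (4·0.01446 − (-1.39885)) / 3 = 0.48556
T_{2}^{(1)} = (4·0.07906 − 0.01446) / 3 = 0.10059
T_{3}^{(1)} = (4·0.09282 − 0.07906) / 3 = 0.09741
T_{2}^{(2)} = (16·0.10059 − 0.48556) / 15 = 0.07493
T_{3}^{(2)} = (16·0.09741 − 0.10059) / 15 = 0.09720
T_{3}^{(3)} = (64·0.09720 − 0.07493) / 63 = 0.09755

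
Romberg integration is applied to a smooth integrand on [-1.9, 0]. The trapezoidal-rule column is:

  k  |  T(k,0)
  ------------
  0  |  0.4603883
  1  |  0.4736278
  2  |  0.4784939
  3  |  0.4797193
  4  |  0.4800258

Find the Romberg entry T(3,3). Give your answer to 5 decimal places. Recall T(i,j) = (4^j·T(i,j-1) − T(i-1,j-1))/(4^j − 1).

Richardson extrapolation on the trapezoidal column (denominator 4−1=3):
T(1,1) = 0.4736278 + (0.4736278 − 0.4603883)/3 = 0.4780410
T(2,1) = 0.4784939 + (0.4784939 − 0.4736278)/3 = 0.4801159
T(3,1) = (4·0.4797193 − 0.4784939) / 3 = 0.4801278
T(2,2) = 0.4801159 + (0.4801159 − 0.4780410)/15 = 0.4802542
T(3,2) = 0.4801278 + (0.4801278 − 0.4801159)/15 = 0.4801286
T(3,3) = 0.4801286 + (0.4801286 − 0.4802542)/63 = 0.4801266

0.48013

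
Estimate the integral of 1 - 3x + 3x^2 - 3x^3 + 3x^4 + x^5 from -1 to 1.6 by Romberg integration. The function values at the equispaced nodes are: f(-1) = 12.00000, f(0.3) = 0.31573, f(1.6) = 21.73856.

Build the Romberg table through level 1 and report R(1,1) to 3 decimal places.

R(0,0) (trapezoid, 1 panel, h=2.6000): 43.86013
R(1,0) (trapezoid, 2 panels, h=1.3000): 22.34051
R(1,1) = 22.34051 + (22.34051 − 43.86013)/3 = 15.16730

15.167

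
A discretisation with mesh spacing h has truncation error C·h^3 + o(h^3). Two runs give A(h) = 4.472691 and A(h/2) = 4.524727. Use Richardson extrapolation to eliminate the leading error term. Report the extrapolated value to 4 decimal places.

The leading error scales as h^3; refining by a factor of 2 reduces it by 2^3 = 8.
Extrapolated value = (8·A(h/2) − A(h)) / (8 − 1)
= (8·4.524727 − 4.472691) / 7
= 31.725125 / 7 = 4.532161

4.5322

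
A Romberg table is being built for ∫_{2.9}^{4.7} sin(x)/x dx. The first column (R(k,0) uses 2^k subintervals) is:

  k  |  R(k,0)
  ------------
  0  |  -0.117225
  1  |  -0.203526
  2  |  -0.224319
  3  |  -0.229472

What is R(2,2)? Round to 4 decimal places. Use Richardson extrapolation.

R(1,1) = (4·(-0.203526) − (-0.117225)) / 3 = -0.232293
R(2,1) = (4·(-0.224319) − (-0.203526)) / 3 = -0.231250
R(2,2) = -0.231250 + (-0.231250 − (-0.232293))/15 = -0.231180

-0.2312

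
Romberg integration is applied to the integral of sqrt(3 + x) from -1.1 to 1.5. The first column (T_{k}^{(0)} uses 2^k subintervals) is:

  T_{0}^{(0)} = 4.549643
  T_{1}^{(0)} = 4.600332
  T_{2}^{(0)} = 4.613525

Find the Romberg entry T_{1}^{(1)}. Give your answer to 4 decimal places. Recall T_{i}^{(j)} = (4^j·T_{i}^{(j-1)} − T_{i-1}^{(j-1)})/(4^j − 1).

T_{1}^{(1)} = 4.600332 + (4.600332 − 4.549643)/3 = 4.617228

4.6172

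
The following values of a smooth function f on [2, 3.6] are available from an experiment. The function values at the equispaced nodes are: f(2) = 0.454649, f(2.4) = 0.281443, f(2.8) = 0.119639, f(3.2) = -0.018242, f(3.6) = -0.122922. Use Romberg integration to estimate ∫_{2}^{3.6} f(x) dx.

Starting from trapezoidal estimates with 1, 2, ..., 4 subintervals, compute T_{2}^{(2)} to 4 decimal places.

T_{0}^{(0)} (trapezoid, 1 panel, h=1.6000): 0.265382
T_{1}^{(0)} (trapezoid, 2 panels, h=0.8000): 0.228402
T_{2}^{(0)} (trapezoid, 4 panels, h=0.4000): 0.219481
T_{1}^{(1)} = 0.228402 + (0.228402 − 0.265382)/3 = 0.216075
T_{2}^{(1)} = 0.219481 + (0.219481 − 0.228402)/3 = 0.216507
T_{2}^{(2)} = 0.216507 + (0.216507 − 0.216075)/15 = 0.216536

0.2165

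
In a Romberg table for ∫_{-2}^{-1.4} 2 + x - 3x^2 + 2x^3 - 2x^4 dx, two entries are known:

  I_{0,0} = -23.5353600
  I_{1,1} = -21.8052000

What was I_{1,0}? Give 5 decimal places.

From I_{1,1} = (4·I_{1,0} − I_{0,0})/3, solve for I_{1,0}:
4·I_{1,0} = 3·(-21.8052000) + (-23.5353600) = -88.9509600
I_{1,0} = -22.2377400

-22.23774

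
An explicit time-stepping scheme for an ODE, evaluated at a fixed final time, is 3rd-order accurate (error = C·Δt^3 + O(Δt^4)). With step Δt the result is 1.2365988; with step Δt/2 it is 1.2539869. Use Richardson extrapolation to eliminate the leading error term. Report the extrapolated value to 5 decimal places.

Extrapolated value = (8·A(Δt/2) − A(Δt)) / (8 − 1)
= (8·1.2539869 − 1.2365988) / 7
= 8.7952964 / 7 = 1.2564709

1.25647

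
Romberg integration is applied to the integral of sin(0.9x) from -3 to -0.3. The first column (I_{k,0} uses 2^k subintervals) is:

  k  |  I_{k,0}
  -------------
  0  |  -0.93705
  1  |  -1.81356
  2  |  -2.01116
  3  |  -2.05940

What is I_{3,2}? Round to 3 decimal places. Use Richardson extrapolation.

Richardson extrapolation on the trapezoidal column (denominator 4−1=3):
I_{2,1} = -2.01116 + (-2.01116 − (-1.81356))/3 = -2.07703
I_{3,1} = (4·(-2.05940) − (-2.01116)) / 3 = -2.07548
I_{3,2} = (16·(-2.07548) − (-2.07703)) / 15 = -2.07538
(Column j=1 coincides with Simpson's rule on the same nodes.)

-2.075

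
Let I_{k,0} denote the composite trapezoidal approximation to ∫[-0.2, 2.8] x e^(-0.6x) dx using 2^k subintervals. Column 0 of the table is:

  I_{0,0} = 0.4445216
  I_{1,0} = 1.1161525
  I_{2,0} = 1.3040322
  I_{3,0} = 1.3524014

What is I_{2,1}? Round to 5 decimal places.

1.36666

I_{2,1} = 1.3040322 + (1.3040322 − 1.1161525)/3 = 1.3666588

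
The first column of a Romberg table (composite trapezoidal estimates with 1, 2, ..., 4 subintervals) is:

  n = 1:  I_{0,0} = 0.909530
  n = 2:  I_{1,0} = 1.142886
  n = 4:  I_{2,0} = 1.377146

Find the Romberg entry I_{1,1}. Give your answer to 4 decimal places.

I_{1,1} = (4·1.142886 − 0.909530) / 3 = 1.220671

1.2207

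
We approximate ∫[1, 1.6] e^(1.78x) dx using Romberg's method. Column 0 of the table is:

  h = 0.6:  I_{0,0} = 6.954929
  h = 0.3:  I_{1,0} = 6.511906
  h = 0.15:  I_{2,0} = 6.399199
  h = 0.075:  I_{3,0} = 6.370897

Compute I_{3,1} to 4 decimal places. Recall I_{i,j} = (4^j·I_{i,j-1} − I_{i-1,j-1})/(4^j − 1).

6.3615

I_{3,1} = (4·6.370897 − 6.399199) / 3 = 6.361463
(Column j=1 coincides with Simpson's rule on the same nodes.)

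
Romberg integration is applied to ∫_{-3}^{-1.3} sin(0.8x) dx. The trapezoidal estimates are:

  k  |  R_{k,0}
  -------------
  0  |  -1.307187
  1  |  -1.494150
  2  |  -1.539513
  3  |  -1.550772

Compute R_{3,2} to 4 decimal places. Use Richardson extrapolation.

-1.5545

R_{2,1} = -1.539513 + (-1.539513 − (-1.494150))/3 = -1.554634
R_{3,1} = (4·(-1.550772) − (-1.539513)) / 3 = -1.554525
R_{3,2} = -1.554525 + (-1.554525 − (-1.554634))/15 = -1.554518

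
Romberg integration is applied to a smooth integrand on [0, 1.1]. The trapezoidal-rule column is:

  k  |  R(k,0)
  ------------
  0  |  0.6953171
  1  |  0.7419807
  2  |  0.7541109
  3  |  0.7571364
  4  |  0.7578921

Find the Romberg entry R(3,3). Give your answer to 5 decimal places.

R(1,1) = (4·0.7419807 − 0.6953171) / 3 = 0.7575352
R(2,1) = 0.7541109 + (0.7541109 − 0.7419807)/3 = 0.7581543
R(3,1) = (4·0.7571364 − 0.7541109) / 3 = 0.7581449
R(2,2) = 0.7581543 + (0.7581543 − 0.7575352)/15 = 0.7581956
R(3,2) = 0.7581449 + (0.7581449 − 0.7581543)/15 = 0.7581443
R(3,3) = 0.7581443 + (0.7581443 − 0.7581956)/63 = 0.7581435

0.75814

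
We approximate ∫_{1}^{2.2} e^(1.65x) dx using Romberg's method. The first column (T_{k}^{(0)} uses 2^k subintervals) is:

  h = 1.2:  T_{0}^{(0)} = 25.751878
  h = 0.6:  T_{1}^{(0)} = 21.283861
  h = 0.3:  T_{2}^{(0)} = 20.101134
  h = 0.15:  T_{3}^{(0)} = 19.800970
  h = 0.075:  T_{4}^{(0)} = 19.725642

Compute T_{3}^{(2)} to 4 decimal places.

19.7005

Richardson extrapolation on the trapezoidal column (denominator 4−1=3):
T_{2}^{(1)} = 20.101134 + (20.101134 − 21.283861)/3 = 19.706892
T_{3}^{(1)} = (4·19.800970 − 20.101134) / 3 = 19.700915
T_{3}^{(2)} = 19.700915 + (19.700915 − 19.706892)/15 = 19.700517
(Column j=1 coincides with Simpson's rule on the same nodes.)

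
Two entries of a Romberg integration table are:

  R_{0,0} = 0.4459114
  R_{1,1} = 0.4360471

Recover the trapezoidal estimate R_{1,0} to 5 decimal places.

0.43851

From R_{1,1} = (4·R_{1,0} − R_{0,0})/3, solve for R_{1,0}:
4·R_{1,0} = 3·0.4360471 + 0.4459114 = 1.7540527
R_{1,0} = 0.4385132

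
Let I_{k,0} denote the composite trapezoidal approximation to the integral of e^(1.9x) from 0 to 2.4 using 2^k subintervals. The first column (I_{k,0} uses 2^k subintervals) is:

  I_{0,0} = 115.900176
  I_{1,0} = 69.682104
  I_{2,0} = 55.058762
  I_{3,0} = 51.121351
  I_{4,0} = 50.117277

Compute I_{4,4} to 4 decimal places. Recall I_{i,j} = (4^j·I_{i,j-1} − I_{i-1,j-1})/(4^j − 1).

49.7808

Richardson extrapolation on the trapezoidal column (denominator 4−1=3):
I_{1,1} = 69.682104 + (69.682104 − 115.900176)/3 = 54.276080
I_{2,1} = (4·55.058762 − 69.682104) / 3 = 50.184315
I_{3,1} = 51.121351 + (51.121351 − 55.058762)/3 = 49.808881
I_{4,1} = 50.117277 + (50.117277 − 51.121351)/3 = 49.782586
I_{2,2} = 50.184315 + (50.184315 − 54.276080)/15 = 49.911531
I_{3,2} = 49.808881 + (49.808881 − 50.184315)/15 = 49.783852
I_{4,2} = (16·49.782586 − 49.808881) / 15 = 49.780833
I_{3,3} = 49.783852 + (49.783852 − 49.911531)/63 = 49.781825
I_{4,3} = 49.780833 + (49.780833 − 49.783852)/63 = 49.780785
I_{4,4} = (256·49.780785 − 49.781825) / 255 = 49.780781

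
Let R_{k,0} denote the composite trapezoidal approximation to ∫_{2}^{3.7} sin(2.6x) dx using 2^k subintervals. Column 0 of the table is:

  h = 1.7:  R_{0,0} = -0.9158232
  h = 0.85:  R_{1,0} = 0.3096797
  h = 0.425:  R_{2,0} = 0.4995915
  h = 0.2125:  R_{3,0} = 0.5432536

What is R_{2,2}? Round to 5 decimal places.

R_{1,1} = (4·0.3096797 − (-0.9158232)) / 3 = 0.7181807
R_{2,1} = (4·0.4995915 − 0.3096797) / 3 = 0.5628954
R_{2,2} = 0.5628954 + (0.5628954 − 0.7181807)/15 = 0.5525430
(Column j=1 coincides with Simpson's rule on the same nodes.)

0.55254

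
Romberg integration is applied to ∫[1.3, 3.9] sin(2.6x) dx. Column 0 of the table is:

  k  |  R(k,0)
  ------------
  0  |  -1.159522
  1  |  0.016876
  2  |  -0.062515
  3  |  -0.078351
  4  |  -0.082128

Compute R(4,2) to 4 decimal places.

Richardson extrapolation on the trapezoidal column (denominator 4−1=3):
R(3,1) = (4·(-0.078351) − (-0.062515)) / 3 = -0.083630
R(4,1) = (4·(-0.082128) − (-0.078351)) / 3 = -0.083387
R(4,2) = -0.083387 + (-0.083387 − (-0.083630))/15 = -0.083371

-0.0834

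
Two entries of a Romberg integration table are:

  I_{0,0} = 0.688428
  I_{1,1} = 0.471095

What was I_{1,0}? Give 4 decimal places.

From I_{1,1} = (4·I_{1,0} − I_{0,0})/3, solve for I_{1,0}:
4·I_{1,0} = 3·0.471095 + 0.688428 = 2.101713
I_{1,0} = 0.525428

0.5254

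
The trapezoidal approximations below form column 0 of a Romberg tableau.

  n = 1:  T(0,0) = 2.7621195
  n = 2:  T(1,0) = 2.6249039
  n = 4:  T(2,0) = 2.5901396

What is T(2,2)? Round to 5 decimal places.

2.57851

Richardson extrapolation on the trapezoidal column (denominator 4−1=3):
T(1,1) = 2.6249039 + (2.6249039 − 2.7621195)/3 = 2.5791654
T(2,1) = (4·2.5901396 − 2.6249039) / 3 = 2.5785515
T(2,2) = 2.5785515 + (2.5785515 − 2.5791654)/15 = 2.5785106
(Column j=1 coincides with Simpson's rule on the same nodes.)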